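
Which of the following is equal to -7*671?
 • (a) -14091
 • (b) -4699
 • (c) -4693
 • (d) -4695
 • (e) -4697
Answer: e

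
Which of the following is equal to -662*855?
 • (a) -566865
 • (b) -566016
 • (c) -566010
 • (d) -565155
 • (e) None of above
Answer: c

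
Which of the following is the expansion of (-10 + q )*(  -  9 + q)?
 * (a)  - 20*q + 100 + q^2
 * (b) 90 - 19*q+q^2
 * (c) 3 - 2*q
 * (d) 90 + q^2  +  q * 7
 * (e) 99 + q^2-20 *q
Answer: b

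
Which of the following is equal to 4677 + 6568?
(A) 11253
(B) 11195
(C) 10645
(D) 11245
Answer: D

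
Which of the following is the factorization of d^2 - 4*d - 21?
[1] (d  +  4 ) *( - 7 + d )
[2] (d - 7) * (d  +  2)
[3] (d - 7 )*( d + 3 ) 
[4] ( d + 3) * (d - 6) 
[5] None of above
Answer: 3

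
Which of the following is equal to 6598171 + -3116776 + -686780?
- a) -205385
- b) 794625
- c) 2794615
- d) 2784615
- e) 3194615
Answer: c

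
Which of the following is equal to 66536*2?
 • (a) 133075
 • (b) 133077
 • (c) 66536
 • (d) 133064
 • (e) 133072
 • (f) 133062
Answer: e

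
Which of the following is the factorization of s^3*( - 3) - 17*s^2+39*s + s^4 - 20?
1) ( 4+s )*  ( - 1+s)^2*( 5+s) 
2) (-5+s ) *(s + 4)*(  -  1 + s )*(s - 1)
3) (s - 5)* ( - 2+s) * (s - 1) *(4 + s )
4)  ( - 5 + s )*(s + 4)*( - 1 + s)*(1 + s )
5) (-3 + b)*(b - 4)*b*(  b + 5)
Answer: 2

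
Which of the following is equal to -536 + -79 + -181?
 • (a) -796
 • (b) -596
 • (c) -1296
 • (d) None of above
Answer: a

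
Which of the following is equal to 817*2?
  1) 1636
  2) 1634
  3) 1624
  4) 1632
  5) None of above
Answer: 2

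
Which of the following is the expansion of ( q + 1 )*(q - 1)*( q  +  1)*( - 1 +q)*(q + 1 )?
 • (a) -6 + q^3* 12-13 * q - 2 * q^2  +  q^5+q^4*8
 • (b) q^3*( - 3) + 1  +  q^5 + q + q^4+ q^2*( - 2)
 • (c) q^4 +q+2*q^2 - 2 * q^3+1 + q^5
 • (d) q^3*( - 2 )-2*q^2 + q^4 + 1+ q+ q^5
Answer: d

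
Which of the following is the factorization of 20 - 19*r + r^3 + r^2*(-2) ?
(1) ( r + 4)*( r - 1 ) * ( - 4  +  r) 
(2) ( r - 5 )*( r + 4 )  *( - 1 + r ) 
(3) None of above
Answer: 2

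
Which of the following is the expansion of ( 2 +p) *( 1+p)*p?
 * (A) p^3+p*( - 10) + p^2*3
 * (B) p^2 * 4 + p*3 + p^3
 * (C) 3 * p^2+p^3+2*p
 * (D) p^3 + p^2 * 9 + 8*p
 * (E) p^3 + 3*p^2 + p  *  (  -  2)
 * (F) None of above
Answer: C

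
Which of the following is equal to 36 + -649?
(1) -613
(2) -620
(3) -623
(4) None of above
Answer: 1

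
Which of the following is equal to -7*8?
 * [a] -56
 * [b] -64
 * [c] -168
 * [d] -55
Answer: a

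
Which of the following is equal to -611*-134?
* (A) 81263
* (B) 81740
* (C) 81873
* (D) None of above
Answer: D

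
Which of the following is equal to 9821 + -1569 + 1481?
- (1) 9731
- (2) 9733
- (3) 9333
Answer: 2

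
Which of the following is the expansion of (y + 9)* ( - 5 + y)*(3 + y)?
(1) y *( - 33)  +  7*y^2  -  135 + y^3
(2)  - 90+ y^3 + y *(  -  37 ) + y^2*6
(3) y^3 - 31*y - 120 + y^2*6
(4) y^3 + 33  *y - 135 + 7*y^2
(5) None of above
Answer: 1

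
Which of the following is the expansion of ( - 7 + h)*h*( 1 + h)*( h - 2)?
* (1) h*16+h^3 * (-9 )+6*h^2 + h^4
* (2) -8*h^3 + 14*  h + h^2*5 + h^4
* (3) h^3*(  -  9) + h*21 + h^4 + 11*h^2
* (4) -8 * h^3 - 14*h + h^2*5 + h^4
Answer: 2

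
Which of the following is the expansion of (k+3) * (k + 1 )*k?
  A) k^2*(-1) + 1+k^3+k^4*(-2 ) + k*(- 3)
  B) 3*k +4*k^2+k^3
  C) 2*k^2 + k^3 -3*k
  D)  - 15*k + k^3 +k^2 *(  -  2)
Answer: B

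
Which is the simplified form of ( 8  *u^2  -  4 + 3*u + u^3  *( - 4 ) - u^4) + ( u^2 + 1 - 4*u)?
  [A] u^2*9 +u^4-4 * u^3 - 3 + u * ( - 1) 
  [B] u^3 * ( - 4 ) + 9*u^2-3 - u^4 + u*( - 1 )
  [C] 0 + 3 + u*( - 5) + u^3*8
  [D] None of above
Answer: B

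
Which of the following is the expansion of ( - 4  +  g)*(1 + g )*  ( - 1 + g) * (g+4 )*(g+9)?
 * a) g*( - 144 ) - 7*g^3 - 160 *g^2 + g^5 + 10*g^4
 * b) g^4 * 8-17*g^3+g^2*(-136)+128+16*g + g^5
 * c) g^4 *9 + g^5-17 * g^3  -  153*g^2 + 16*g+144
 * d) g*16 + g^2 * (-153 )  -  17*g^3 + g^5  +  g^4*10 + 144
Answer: c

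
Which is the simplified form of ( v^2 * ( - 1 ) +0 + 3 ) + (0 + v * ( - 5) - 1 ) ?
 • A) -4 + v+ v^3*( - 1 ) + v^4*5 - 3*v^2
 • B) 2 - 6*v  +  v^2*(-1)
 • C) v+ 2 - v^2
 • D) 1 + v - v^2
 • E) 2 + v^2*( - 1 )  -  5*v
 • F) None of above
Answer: E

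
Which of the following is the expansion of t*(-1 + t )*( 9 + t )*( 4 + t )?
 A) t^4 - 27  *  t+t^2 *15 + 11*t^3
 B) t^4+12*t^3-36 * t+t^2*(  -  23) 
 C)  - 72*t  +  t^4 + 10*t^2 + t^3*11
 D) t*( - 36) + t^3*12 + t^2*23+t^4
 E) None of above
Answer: D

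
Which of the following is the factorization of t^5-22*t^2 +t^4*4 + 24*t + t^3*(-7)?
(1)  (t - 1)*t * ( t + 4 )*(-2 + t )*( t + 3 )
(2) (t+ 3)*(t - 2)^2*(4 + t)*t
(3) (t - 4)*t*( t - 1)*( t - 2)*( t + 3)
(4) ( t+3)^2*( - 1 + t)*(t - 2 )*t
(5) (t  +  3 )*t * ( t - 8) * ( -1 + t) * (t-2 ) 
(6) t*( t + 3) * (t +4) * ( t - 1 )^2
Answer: 1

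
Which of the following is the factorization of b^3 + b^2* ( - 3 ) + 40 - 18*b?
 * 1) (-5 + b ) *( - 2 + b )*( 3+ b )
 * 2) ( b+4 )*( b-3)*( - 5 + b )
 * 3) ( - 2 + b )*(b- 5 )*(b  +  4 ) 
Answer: 3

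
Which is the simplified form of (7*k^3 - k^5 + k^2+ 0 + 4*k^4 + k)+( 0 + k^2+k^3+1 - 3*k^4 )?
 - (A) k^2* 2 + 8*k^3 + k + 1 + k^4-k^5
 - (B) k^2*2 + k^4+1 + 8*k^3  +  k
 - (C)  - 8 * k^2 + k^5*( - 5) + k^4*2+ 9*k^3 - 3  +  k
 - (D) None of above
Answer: A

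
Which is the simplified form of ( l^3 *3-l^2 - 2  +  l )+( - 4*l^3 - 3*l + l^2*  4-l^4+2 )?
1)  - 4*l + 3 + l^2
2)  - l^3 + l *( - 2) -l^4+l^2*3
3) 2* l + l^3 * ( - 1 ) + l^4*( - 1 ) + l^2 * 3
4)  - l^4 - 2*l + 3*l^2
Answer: 2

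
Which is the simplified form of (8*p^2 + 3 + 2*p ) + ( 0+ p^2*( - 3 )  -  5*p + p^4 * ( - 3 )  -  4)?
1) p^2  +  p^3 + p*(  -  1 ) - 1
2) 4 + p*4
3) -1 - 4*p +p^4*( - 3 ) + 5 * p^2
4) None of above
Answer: 4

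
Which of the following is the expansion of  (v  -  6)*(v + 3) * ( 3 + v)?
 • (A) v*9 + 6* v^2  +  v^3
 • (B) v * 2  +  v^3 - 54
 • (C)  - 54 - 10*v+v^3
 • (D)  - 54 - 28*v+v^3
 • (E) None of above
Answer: E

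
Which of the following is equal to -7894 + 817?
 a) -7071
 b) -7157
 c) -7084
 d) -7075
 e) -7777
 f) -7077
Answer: f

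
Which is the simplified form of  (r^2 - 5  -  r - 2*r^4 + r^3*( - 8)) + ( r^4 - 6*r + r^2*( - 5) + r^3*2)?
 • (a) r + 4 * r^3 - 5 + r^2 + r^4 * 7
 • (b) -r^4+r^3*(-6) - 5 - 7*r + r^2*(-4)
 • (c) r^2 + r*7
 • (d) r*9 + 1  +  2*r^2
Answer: b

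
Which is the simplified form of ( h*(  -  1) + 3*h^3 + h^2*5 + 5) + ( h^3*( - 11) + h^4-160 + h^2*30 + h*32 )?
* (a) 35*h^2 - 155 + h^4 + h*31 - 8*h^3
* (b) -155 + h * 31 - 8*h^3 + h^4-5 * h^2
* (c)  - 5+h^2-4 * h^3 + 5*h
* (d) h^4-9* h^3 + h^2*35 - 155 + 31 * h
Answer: a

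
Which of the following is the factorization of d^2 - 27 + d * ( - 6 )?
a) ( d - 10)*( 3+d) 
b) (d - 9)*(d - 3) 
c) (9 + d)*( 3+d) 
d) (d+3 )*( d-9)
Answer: d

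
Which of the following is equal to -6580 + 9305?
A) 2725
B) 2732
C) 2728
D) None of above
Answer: A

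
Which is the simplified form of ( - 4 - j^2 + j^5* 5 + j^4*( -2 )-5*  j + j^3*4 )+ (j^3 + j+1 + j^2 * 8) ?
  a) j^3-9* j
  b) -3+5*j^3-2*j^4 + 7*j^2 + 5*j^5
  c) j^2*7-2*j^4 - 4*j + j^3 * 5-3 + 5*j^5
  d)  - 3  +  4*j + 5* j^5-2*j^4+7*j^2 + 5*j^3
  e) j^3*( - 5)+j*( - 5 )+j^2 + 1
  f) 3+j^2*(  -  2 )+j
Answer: c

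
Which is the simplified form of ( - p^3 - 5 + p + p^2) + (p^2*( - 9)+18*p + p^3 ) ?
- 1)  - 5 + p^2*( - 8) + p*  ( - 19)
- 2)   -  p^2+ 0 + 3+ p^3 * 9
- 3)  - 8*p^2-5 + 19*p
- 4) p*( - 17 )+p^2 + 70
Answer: 3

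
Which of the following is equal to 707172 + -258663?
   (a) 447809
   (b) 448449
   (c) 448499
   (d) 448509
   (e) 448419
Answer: d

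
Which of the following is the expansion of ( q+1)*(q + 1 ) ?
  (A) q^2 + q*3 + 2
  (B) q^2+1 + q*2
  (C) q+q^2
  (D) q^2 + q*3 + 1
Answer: B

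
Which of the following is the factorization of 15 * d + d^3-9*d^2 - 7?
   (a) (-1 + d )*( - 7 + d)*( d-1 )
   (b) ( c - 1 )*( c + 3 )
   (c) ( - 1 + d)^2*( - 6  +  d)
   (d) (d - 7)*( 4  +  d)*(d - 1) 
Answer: a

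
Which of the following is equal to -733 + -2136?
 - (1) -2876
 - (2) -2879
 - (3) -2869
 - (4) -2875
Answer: 3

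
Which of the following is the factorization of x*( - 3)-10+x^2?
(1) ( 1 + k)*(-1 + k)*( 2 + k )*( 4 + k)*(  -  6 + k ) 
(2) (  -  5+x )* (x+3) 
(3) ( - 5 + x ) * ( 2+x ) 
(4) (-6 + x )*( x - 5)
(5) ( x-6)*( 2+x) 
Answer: 3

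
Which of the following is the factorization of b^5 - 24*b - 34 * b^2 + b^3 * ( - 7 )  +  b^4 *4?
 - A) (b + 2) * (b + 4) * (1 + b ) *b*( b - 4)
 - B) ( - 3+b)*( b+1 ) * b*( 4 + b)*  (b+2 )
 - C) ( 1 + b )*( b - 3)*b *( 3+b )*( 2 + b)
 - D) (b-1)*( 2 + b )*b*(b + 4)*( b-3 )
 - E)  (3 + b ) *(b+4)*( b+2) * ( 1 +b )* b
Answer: B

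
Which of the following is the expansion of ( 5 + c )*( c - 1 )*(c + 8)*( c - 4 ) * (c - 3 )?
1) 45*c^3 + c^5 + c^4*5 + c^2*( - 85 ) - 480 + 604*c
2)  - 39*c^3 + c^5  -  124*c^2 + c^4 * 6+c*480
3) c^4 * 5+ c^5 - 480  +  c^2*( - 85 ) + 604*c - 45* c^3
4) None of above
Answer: 3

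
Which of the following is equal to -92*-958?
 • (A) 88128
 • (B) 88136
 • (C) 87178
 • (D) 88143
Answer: B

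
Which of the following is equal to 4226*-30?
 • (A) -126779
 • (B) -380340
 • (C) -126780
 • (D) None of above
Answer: C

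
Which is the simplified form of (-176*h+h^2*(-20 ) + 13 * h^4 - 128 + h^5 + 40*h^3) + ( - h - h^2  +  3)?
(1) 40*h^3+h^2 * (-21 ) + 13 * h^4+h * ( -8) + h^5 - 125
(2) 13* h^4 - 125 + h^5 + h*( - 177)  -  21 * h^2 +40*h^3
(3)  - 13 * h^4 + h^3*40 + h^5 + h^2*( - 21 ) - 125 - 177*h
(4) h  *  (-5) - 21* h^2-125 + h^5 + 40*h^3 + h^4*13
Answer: 2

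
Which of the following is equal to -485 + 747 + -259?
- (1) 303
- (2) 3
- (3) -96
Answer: 2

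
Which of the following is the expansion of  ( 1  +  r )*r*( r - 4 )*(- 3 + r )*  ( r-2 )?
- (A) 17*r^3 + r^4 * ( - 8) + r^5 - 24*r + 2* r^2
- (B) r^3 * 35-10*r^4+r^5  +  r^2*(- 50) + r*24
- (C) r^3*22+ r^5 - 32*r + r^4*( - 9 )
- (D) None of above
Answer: A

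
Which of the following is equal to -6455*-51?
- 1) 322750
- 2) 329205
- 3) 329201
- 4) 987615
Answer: 2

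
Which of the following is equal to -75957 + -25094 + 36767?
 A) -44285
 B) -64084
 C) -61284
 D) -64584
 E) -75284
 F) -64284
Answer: F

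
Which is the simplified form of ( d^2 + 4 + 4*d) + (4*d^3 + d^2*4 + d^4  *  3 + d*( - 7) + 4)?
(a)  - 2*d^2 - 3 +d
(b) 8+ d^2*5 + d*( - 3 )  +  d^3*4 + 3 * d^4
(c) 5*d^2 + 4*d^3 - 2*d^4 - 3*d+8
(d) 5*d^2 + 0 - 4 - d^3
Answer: b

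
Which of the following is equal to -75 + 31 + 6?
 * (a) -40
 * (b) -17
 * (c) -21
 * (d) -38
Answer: d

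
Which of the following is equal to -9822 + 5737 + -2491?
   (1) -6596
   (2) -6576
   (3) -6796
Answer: 2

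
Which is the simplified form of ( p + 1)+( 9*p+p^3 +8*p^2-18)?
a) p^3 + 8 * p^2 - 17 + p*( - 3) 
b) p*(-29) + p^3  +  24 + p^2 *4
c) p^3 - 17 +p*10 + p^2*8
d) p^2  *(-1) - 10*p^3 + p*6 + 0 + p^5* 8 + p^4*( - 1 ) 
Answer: c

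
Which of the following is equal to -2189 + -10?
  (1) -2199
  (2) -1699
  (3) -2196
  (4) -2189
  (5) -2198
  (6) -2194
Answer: 1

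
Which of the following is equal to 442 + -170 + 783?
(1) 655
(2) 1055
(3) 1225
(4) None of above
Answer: 2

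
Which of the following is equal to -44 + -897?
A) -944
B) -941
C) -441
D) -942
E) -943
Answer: B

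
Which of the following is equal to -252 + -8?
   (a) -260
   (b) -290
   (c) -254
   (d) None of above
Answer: a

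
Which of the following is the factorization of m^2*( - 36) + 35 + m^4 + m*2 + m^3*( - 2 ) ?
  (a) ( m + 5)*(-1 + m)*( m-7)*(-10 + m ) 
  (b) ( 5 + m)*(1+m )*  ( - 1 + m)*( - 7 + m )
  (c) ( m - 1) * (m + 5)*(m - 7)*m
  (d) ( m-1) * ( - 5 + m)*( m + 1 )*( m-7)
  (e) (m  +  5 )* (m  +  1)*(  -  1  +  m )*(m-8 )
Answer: b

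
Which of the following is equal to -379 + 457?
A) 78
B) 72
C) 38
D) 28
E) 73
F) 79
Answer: A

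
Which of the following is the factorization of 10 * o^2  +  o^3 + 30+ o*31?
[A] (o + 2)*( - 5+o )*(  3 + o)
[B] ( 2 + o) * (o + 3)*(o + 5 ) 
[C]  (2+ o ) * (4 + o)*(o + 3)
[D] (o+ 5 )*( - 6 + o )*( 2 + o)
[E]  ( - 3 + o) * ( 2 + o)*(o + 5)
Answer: B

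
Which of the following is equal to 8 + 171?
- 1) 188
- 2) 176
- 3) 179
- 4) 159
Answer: 3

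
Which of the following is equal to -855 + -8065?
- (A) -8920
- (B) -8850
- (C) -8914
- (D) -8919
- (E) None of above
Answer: A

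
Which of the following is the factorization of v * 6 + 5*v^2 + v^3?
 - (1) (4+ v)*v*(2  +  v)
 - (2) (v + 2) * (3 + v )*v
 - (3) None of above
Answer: 2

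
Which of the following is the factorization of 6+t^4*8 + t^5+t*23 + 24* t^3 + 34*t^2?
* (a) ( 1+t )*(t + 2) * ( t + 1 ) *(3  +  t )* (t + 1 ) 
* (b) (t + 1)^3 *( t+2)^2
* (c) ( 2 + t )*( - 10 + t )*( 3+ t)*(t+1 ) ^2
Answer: a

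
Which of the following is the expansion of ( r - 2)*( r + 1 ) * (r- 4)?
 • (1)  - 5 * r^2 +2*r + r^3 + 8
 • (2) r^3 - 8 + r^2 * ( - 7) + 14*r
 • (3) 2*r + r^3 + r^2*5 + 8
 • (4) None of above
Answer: 1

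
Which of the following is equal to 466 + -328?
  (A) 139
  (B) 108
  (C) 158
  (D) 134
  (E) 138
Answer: E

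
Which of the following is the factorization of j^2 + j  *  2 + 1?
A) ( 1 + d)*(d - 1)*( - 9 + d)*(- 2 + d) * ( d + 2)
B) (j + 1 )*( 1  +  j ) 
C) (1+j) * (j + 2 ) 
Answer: B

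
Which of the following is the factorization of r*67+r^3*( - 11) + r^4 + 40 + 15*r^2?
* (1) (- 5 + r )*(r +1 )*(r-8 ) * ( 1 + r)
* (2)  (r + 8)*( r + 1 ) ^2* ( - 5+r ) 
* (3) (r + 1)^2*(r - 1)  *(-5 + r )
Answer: 1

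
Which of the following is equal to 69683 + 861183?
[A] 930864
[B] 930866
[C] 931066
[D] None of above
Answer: B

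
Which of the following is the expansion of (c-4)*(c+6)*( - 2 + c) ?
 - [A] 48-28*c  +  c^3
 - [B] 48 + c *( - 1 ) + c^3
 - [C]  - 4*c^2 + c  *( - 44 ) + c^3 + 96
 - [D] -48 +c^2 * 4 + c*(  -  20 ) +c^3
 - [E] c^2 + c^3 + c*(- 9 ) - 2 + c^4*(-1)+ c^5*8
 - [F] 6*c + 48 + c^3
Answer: A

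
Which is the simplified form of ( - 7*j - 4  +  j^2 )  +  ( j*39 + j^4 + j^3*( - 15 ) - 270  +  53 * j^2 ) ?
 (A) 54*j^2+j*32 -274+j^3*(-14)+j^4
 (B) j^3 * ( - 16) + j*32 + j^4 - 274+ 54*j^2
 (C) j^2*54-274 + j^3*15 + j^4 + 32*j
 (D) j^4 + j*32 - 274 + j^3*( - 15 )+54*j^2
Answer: D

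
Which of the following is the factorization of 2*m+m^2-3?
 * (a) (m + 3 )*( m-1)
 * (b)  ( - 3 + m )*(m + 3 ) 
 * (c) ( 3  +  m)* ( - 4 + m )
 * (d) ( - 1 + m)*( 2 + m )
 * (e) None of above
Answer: a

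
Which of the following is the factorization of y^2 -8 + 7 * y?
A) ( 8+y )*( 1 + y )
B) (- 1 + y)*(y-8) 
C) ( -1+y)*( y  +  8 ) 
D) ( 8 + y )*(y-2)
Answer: C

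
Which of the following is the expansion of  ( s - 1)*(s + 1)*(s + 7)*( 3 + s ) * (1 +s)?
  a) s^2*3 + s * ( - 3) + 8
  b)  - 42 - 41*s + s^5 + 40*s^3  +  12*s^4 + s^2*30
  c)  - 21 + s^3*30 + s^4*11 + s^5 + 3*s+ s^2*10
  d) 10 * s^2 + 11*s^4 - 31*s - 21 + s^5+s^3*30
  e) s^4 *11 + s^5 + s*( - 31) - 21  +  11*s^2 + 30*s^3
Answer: d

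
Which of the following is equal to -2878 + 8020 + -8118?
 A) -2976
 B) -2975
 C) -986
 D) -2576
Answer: A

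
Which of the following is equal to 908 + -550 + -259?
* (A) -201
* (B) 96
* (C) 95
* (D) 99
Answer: D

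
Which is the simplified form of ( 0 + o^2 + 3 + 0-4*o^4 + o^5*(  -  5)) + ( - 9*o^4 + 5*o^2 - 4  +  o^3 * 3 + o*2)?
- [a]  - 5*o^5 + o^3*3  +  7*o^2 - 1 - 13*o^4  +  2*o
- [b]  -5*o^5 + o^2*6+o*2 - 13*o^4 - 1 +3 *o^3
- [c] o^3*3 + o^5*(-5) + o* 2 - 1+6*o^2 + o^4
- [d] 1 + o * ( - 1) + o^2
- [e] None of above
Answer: b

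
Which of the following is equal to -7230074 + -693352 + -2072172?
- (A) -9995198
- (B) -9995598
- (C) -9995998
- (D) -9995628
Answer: B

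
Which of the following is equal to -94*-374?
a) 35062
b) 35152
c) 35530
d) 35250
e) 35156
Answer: e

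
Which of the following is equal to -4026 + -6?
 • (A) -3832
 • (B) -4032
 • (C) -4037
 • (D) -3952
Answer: B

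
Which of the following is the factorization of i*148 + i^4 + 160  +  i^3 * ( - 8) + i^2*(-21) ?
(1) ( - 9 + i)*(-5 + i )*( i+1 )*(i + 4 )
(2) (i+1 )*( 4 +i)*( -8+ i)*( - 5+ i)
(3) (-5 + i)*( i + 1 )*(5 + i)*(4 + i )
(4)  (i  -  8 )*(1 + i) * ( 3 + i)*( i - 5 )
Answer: 2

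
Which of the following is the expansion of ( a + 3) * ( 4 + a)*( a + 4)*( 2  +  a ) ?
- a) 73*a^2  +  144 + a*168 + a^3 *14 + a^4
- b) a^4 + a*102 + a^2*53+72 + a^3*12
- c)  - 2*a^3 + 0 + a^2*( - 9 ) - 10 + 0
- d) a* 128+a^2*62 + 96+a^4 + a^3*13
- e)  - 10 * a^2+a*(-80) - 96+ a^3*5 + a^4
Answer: d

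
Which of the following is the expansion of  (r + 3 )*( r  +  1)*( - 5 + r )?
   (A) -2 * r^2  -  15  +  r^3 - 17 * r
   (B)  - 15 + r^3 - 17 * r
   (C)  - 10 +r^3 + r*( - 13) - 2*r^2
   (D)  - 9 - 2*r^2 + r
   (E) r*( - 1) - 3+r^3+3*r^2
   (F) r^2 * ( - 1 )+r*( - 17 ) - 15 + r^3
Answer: F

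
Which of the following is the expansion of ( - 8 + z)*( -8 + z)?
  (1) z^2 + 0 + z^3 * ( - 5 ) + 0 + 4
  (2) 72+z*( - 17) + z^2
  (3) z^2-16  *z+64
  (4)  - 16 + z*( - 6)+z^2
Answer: 3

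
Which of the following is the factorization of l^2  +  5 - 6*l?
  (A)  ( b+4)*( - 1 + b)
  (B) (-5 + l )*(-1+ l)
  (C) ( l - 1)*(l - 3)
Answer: B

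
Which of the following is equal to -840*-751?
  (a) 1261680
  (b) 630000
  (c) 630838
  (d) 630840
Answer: d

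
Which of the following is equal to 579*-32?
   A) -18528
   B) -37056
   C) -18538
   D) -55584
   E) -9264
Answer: A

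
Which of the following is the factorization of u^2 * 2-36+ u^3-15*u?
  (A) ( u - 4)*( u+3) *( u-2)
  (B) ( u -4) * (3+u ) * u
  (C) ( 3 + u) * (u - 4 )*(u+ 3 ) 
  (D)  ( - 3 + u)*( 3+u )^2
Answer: C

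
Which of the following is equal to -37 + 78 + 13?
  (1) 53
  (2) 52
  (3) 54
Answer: 3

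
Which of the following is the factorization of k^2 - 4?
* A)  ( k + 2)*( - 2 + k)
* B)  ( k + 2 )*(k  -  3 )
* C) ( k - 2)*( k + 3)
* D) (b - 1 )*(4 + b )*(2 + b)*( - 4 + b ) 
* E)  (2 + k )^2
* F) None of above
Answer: A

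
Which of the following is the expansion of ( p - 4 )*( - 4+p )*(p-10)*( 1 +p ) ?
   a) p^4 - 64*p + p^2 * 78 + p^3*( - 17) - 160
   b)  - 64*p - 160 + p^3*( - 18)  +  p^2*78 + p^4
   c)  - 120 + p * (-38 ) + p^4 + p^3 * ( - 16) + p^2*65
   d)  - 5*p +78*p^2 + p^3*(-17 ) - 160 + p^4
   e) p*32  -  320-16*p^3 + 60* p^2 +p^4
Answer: a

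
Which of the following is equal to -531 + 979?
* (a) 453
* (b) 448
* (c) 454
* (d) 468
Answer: b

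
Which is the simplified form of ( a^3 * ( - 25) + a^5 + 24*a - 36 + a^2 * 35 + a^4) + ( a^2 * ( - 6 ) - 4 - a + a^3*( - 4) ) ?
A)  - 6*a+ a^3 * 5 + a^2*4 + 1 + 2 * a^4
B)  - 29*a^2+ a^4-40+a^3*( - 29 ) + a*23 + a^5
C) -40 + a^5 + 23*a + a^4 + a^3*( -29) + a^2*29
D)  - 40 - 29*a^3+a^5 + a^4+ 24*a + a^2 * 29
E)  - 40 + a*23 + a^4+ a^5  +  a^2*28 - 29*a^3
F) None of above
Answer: C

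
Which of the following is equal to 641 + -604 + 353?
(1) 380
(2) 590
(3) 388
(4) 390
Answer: 4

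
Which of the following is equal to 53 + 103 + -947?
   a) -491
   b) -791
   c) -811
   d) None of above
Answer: b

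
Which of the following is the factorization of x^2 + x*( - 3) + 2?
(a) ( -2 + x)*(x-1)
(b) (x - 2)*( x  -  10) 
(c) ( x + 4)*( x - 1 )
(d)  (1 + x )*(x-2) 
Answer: a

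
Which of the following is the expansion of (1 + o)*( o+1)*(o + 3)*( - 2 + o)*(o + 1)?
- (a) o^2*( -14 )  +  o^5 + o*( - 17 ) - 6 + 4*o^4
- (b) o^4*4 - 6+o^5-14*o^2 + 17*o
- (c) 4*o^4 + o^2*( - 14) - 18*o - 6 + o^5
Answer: a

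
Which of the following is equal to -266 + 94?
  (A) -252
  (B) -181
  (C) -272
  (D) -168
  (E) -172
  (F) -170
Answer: E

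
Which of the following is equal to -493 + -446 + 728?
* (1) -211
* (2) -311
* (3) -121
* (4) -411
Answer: 1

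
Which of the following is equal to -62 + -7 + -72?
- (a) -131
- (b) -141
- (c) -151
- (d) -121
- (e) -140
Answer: b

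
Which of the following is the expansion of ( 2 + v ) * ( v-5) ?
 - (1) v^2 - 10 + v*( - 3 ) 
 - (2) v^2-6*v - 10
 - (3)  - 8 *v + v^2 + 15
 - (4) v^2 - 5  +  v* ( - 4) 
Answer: 1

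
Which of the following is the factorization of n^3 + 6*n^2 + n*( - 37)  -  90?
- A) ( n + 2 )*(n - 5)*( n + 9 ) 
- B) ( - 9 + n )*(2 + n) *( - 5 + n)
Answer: A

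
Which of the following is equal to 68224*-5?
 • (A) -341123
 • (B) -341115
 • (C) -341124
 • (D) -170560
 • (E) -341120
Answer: E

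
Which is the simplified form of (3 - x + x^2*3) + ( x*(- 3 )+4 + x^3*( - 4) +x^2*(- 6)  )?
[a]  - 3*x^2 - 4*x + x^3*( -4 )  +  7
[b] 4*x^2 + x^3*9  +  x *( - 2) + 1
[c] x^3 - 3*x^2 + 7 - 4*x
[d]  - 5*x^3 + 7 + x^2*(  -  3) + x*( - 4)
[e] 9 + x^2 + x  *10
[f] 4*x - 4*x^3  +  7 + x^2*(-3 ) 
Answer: a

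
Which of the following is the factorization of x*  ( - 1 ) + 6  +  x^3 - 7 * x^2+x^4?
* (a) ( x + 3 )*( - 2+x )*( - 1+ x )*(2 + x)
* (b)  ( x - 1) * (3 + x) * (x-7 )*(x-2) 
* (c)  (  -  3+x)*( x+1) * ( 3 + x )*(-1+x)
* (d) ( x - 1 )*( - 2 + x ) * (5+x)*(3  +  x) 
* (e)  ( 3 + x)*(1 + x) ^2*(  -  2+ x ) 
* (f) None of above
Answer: f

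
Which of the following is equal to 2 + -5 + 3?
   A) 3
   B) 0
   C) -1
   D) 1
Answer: B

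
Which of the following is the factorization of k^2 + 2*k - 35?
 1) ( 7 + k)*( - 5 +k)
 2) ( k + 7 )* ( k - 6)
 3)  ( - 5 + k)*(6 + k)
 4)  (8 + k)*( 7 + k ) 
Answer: 1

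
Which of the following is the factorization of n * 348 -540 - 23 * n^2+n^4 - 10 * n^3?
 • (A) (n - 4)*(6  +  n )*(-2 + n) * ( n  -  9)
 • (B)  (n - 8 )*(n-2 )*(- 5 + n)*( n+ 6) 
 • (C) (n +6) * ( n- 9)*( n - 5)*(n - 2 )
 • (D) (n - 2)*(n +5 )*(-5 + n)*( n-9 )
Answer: C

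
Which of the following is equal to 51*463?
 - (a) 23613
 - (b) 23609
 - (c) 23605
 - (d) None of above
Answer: a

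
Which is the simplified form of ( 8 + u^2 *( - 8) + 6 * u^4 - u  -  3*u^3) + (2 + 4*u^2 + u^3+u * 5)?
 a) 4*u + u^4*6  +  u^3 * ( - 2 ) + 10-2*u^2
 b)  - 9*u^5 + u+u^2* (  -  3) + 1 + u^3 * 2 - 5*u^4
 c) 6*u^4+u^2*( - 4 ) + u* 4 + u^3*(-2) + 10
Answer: c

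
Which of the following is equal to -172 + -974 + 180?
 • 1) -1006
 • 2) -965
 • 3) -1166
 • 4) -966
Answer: 4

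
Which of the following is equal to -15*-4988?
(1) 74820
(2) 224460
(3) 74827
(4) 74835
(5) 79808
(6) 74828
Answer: 1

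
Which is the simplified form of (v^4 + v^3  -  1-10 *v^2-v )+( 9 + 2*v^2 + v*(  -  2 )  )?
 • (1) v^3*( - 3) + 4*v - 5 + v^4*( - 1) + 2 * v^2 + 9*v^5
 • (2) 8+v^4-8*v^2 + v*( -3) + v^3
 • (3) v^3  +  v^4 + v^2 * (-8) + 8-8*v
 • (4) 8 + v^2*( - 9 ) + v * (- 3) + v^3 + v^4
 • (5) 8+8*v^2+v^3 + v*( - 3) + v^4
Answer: 2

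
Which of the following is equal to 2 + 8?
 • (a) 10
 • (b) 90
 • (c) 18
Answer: a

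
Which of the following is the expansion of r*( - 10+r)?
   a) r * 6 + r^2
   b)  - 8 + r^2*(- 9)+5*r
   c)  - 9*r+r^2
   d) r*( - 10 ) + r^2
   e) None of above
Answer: d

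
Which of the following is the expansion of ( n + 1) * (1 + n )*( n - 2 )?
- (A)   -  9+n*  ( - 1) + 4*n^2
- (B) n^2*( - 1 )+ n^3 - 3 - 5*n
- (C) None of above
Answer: C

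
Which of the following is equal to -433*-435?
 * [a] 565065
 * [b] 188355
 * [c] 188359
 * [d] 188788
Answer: b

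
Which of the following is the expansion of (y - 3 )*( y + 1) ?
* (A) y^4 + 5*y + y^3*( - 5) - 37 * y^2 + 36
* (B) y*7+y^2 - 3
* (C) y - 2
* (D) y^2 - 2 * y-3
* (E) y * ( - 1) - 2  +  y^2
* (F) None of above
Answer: D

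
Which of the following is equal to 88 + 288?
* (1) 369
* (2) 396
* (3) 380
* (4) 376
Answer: 4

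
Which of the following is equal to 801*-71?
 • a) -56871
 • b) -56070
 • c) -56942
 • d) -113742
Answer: a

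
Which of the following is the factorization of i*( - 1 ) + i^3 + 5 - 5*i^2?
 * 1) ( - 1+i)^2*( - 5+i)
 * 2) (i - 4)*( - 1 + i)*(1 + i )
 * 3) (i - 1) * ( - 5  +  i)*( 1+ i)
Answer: 3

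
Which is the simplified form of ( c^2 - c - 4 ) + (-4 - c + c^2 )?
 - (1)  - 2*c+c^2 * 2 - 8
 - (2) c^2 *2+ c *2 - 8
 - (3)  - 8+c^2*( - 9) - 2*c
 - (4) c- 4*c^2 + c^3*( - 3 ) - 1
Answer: 1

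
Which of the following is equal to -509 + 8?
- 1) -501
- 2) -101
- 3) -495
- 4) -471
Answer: 1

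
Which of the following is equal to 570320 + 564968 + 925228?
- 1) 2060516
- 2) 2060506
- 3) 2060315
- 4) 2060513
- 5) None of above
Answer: 1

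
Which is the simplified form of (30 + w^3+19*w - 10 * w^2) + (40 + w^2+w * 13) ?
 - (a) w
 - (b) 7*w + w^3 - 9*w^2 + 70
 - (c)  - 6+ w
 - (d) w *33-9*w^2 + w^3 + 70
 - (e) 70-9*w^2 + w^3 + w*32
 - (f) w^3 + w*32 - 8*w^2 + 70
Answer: e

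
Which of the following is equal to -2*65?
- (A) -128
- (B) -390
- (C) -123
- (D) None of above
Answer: D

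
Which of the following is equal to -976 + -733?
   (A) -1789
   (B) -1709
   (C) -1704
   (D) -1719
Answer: B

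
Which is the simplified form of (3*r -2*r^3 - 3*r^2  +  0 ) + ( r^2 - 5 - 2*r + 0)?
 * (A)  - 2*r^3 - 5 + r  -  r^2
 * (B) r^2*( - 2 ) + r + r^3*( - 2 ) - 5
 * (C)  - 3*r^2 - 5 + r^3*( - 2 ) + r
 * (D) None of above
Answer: B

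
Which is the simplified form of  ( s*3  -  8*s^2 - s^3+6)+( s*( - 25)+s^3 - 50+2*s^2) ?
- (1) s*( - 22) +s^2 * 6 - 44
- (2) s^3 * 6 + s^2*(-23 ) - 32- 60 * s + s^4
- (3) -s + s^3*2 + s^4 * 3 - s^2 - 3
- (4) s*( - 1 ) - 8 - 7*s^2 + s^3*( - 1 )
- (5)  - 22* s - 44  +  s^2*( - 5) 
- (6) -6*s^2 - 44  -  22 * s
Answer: 6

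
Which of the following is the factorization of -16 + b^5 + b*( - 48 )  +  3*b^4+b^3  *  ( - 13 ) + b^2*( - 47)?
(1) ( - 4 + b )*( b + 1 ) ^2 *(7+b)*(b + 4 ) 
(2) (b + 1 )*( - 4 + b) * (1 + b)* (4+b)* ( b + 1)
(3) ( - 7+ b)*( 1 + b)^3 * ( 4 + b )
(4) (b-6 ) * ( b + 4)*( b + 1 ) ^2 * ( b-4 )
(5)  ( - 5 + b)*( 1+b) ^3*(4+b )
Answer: 2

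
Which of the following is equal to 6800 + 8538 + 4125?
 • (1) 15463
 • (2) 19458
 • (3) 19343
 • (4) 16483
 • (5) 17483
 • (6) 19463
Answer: 6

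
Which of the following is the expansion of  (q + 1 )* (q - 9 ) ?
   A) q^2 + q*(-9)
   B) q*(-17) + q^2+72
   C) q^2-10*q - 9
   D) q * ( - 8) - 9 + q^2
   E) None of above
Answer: D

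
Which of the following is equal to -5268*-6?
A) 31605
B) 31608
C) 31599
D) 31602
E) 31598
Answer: B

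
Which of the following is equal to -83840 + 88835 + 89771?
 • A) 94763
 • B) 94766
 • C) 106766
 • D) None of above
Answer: B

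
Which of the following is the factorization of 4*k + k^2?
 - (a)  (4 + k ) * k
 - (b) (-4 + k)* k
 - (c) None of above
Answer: a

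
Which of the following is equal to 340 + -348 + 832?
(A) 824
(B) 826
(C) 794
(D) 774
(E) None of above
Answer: A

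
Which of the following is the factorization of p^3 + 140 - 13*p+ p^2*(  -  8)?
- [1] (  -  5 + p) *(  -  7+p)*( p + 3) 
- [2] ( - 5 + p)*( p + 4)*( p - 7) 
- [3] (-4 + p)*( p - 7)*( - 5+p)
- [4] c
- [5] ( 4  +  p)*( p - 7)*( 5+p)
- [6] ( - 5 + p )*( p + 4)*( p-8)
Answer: 2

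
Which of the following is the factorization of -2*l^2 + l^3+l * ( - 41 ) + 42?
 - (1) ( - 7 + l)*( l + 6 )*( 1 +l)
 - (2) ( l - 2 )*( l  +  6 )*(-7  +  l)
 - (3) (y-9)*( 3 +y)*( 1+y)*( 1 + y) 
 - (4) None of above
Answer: 4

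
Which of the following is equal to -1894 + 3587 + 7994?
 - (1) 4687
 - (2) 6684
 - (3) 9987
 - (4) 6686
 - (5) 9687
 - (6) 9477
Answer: 5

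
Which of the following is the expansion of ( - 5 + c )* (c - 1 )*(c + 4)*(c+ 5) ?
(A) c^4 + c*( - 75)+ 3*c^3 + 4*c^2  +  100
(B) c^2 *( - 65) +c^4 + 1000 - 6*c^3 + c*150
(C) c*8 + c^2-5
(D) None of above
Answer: D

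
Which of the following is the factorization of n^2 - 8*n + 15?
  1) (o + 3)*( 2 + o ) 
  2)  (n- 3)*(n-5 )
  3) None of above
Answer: 2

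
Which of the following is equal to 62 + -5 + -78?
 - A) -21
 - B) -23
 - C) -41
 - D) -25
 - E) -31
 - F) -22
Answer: A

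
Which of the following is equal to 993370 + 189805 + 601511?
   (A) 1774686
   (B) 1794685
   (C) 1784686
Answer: C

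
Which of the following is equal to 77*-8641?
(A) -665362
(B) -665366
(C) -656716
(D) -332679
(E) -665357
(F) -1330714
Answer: E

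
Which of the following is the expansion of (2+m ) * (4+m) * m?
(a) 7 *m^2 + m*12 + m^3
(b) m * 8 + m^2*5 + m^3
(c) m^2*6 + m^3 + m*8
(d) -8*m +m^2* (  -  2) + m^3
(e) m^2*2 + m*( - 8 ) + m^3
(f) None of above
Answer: c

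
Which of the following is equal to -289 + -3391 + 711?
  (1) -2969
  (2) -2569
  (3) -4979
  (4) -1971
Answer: 1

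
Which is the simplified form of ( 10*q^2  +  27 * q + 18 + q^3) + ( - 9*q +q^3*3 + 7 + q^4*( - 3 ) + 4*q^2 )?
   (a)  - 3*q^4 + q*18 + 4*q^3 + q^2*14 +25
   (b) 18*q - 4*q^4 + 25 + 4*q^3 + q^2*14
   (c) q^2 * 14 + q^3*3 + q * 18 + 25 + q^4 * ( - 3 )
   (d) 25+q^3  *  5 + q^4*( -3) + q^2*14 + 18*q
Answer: a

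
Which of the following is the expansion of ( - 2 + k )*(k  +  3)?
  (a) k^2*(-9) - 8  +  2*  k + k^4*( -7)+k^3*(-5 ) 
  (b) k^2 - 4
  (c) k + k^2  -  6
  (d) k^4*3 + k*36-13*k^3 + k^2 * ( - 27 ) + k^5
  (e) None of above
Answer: c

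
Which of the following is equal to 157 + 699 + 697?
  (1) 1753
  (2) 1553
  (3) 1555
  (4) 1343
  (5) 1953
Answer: 2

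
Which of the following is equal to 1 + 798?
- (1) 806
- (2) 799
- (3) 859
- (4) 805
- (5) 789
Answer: 2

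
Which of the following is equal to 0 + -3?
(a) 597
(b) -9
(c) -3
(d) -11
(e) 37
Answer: c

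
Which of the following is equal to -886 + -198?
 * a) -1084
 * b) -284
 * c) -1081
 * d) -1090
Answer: a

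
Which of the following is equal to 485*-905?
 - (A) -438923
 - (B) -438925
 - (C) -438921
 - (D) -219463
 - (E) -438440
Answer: B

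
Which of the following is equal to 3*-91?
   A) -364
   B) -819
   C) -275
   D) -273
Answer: D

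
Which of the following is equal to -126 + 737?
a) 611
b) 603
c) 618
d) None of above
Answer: a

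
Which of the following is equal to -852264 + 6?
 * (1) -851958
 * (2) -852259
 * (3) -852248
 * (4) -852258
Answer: 4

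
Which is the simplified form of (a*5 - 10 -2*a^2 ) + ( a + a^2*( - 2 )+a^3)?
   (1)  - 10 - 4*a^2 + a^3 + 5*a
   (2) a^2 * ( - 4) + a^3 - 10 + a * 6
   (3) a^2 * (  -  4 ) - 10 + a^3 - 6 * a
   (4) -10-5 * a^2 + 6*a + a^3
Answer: 2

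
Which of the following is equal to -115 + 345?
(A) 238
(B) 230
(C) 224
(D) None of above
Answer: B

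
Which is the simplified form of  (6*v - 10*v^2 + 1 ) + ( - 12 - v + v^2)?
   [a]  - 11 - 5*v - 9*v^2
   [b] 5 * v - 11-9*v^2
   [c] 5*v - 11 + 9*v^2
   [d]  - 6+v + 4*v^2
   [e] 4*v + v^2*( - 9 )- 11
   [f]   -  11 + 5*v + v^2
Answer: b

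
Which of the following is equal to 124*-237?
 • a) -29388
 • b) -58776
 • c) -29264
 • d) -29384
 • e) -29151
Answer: a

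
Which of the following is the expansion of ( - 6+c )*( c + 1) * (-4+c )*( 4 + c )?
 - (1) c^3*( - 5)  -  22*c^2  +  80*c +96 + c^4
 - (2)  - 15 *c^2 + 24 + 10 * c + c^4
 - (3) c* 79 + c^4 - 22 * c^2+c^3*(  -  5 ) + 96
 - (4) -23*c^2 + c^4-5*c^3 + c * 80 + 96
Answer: 1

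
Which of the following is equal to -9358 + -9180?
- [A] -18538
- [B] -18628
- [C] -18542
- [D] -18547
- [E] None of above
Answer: A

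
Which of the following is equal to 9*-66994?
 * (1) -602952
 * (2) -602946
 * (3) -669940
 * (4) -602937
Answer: 2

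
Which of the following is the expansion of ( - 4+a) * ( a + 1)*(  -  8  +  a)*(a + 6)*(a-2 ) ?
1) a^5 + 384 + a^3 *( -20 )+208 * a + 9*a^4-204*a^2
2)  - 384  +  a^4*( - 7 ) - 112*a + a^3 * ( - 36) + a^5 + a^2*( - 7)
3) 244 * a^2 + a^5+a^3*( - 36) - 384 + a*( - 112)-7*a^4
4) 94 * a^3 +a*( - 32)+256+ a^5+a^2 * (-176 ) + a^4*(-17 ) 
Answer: 3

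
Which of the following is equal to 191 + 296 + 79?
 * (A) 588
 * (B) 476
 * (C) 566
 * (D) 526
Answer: C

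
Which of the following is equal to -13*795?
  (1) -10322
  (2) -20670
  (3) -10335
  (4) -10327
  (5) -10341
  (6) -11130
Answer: 3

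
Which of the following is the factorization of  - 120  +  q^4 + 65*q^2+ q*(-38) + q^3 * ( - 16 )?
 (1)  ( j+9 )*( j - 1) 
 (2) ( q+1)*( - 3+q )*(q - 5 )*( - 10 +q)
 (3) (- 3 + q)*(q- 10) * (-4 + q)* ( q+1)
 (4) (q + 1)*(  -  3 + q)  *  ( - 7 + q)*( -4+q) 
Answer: 3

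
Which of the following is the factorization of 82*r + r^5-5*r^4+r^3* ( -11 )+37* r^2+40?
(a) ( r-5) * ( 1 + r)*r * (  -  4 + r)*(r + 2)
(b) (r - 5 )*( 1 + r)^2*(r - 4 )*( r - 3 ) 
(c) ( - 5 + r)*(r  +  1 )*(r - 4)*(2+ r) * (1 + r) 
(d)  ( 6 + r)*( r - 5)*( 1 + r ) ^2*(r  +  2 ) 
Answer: c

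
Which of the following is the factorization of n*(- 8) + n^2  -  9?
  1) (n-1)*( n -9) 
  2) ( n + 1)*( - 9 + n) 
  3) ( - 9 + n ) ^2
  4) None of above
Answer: 2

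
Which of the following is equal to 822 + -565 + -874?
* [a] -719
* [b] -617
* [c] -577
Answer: b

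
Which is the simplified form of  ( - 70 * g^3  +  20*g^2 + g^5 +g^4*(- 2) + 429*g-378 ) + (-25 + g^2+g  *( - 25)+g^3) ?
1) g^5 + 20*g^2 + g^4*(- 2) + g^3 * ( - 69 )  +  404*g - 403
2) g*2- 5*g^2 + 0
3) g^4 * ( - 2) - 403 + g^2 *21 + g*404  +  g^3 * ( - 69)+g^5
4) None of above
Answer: 3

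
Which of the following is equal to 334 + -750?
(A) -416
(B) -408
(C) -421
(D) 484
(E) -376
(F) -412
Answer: A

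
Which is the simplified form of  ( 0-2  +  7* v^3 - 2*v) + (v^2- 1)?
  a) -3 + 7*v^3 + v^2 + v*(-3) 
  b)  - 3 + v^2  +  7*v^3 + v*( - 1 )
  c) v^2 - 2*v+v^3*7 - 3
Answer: c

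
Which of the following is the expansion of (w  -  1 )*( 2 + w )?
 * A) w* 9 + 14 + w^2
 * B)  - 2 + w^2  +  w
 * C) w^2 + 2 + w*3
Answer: B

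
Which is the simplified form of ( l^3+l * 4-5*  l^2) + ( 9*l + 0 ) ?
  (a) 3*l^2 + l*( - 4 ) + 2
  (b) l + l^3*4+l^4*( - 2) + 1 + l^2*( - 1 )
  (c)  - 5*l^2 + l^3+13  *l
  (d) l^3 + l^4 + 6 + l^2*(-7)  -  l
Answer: c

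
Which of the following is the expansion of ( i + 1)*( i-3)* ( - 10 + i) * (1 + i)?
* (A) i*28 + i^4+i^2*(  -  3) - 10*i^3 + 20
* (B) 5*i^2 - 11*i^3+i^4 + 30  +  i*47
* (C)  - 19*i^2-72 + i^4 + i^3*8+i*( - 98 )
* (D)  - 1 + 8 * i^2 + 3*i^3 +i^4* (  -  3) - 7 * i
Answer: B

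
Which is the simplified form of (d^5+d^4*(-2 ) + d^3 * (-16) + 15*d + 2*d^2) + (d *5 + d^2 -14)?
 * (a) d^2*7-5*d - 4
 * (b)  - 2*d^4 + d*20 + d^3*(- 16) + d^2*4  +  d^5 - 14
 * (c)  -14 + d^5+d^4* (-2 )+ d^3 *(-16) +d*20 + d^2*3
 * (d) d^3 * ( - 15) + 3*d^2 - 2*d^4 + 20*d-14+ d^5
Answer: c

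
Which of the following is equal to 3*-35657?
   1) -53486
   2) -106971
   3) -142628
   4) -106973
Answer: 2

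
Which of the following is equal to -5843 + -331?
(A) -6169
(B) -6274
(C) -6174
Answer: C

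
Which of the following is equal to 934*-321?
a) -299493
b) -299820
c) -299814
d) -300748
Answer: c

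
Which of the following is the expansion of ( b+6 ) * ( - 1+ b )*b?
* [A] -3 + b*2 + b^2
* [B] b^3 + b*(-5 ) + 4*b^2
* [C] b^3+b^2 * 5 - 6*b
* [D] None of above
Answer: C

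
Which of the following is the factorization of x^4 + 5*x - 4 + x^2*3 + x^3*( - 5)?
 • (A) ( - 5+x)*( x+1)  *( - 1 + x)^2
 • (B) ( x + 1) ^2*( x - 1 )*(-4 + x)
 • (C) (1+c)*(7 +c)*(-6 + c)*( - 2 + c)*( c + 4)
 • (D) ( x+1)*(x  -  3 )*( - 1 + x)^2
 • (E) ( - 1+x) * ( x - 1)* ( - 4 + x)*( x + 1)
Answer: E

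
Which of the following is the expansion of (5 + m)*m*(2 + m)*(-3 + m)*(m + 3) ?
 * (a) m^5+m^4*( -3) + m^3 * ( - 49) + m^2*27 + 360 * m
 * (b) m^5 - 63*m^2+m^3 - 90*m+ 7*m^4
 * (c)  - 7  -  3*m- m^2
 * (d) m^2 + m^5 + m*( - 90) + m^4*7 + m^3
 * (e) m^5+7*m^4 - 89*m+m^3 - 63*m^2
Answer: b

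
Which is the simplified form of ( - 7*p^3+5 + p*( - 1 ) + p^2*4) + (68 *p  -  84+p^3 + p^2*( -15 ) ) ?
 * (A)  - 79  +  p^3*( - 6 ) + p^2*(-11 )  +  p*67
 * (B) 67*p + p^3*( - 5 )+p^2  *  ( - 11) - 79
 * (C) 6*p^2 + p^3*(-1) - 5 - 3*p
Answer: A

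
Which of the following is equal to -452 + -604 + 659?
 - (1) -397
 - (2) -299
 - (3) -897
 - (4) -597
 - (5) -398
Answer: 1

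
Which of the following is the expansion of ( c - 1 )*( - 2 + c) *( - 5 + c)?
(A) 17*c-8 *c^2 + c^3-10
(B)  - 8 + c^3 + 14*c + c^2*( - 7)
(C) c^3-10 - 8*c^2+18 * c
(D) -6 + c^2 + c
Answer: A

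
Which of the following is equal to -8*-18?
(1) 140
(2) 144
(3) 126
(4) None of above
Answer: 2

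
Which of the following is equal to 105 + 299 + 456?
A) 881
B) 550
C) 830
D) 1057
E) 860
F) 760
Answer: E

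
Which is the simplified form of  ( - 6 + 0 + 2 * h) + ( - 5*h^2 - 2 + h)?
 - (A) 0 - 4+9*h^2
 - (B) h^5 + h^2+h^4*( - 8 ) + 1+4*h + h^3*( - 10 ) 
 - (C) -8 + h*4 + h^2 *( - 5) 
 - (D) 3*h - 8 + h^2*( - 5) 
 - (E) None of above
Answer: D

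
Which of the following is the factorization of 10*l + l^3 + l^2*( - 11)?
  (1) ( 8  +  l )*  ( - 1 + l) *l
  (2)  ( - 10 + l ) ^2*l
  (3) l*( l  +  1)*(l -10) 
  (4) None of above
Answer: 4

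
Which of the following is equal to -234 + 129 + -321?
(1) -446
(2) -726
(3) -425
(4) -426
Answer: 4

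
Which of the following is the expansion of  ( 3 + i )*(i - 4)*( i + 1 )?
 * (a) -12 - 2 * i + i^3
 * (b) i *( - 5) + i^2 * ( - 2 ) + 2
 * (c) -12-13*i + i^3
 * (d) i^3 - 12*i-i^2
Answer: c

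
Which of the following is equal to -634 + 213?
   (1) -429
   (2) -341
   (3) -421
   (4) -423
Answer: 3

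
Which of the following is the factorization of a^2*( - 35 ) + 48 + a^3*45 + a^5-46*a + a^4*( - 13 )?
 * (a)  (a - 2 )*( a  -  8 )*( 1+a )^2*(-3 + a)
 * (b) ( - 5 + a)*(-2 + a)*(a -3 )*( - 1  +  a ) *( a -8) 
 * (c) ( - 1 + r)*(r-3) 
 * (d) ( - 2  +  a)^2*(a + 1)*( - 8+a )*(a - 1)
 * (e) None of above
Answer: e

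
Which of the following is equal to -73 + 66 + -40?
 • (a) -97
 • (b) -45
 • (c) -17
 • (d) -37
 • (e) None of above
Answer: e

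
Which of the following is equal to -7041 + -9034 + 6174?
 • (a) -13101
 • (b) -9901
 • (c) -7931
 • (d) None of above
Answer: b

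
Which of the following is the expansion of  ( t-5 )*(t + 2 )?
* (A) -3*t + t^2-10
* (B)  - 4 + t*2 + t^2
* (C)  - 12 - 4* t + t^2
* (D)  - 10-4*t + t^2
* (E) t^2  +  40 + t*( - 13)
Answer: A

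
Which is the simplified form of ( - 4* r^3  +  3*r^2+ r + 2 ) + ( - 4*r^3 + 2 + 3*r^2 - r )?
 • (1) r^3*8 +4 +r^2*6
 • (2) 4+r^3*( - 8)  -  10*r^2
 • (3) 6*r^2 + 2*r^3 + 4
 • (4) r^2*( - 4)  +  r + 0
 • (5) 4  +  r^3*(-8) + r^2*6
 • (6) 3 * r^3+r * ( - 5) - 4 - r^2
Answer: 5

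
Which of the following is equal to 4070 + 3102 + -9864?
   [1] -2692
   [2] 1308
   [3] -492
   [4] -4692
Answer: 1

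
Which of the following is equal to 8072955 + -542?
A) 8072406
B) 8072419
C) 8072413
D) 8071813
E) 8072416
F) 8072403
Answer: C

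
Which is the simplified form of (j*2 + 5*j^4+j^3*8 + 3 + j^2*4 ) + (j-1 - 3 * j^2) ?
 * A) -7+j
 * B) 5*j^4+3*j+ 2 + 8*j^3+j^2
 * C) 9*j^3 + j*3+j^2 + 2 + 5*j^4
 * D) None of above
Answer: B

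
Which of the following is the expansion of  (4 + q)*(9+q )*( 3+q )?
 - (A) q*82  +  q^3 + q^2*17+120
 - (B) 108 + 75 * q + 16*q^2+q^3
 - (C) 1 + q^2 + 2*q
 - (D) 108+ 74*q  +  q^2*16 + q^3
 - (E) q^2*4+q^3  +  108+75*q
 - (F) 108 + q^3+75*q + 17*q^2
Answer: B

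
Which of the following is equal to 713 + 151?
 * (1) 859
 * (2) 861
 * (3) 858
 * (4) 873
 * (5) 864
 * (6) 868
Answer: 5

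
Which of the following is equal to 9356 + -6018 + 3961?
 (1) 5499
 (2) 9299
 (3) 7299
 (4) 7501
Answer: 3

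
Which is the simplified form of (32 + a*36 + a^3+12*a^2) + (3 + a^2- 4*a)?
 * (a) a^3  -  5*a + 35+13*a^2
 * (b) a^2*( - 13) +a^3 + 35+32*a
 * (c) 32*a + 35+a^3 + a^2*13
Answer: c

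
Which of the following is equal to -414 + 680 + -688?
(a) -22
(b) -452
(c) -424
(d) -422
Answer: d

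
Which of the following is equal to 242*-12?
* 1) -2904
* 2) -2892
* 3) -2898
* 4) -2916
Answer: 1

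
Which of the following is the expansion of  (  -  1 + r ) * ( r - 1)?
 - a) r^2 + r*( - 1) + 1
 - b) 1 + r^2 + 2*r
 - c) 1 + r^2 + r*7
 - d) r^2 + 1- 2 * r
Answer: d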